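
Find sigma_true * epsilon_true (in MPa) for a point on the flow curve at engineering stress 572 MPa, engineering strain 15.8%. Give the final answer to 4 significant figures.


sigma_true = sigma_eng * (1 + epsilon_eng)
sigma_true = 572 * (1 + 0.158) = 662.376 MPa
epsilon_true = ln(1 + epsilon_eng)
epsilon_true = ln(1 + 0.158) = 0.146694
sigma_true * epsilon_true = 662.376 * 0.146694 = 97.17 MPa


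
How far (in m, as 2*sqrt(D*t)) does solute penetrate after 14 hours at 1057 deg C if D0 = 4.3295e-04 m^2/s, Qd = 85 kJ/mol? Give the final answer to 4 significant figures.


Step 1: D = D0 * exp(-Qd/(R*T))
T = 1330.15 K
D = 4.3295e-04 * exp(-85e3 / (8.314 * 1330.15)) = 1.98788e-07 m^2/s
Step 2: L = 2*sqrt(D*t)
t = 14 h = 50400 s
L = 2*sqrt(1.98788e-07 * 50400) = 0.2002 m


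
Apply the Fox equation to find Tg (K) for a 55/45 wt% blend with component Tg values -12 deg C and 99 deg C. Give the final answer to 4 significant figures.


1/Tg = w1/Tg1 + w2/Tg2 (in Kelvin)
Tg1 = 261.15 K, Tg2 = 372.15 K
1/Tg = 0.55/261.15 + 0.45/372.15
Tg = 301.6 K


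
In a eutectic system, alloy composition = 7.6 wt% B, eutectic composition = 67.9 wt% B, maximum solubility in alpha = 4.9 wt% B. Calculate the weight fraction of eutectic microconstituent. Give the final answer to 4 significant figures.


f_primary = (C_e - C0) / (C_e - C_alpha_max)
f_primary = (67.9 - 7.6) / (67.9 - 4.9)
f_primary = 0.957143
f_eutectic = 1 - 0.957143 = 0.04286


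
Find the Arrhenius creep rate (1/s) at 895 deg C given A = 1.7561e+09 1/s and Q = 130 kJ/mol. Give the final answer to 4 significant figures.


rate = A * exp(-Q / (R*T))
T = 895 + 273.15 = 1168.15 K
rate = 1.7561e+09 * exp(-130e3 / (8.314 * 1168.15))
rate = 2700 1/s


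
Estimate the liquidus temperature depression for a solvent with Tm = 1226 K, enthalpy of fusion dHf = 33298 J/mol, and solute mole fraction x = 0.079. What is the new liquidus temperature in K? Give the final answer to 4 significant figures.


dT = R*Tm^2*x / dHf
dT = 8.314 * 1226^2 * 0.079 / 33298
dT = 29.6483 K
T_new = 1226 - 29.6483 = 1196 K


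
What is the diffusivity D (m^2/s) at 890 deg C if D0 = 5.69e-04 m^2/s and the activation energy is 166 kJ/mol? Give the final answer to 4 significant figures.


D = D0 * exp(-Qd / (R*T))
T = 1163.15 K
D = 5.69e-04 * exp(-166e3 / (8.314 * 1163.15))
D = 1.996e-11 m^2/s


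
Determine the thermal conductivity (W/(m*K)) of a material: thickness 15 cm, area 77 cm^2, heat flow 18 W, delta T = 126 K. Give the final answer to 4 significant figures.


k = Q*L / (A*dT)
L = 0.15 m, A = 7.7e-03 m^2
k = 18 * 0.15 / (7.7e-03 * 126)
k = 2.783 W/(m*K)


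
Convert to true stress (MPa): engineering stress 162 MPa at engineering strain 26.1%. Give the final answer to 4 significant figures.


sigma_true = sigma_eng * (1 + epsilon_eng)
sigma_true = 162 * (1 + 0.261)
sigma_true = 204.3 MPa


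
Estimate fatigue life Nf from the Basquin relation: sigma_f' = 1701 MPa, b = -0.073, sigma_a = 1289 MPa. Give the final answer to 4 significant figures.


sigma_a = sigma_f' * (2*Nf)^b
2*Nf = (sigma_a / sigma_f')^(1/b)
2*Nf = (1289 / 1701)^(1/-0.073)
2*Nf = 44.6703
Nf = 22.34 cycles


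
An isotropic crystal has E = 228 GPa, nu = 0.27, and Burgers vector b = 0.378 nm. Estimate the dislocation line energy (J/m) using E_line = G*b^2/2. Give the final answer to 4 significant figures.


Step 1: G = E / (2*(1+nu))
G = 228 / (2*(1+0.27)) = 89.7638 GPa = 8.97638e+10 Pa
Step 2: E_line = G*b^2/2
b = 0.378 nm = 3.78e-10 m
E_line = 0.5 * 8.97638e+10 * (3.78e-10)^2 = 6.413e-09 J/m


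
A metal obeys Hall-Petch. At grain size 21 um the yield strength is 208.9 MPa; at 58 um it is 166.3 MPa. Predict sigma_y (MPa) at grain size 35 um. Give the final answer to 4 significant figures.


sigma_y = sigma0 + k / sqrt(d)
1/sqrt(d1) = 1/sqrt(2.1e-05) = 218.218;  1/sqrt(d2) = 131.306
k = (sigma1 - sigma2) / (1/sqrt(d1) - 1/sqrt(d2)) = (208.9 - 166.3) / (218.218 - 131.306) = 0.490154 MPa*m^0.5
sigma0 = sigma1 - k/sqrt(d1) = 208.9 - 0.490154*218.218 = 101.94 MPa
sigma_y(d3) = 101.94 + 0.490154 / sqrt(3.5e-05) = 184.8 MPa


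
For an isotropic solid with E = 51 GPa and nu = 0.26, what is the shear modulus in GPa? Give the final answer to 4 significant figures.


G = E / (2*(1+nu))
G = 51 / (2*(1+0.26))
G = 20.24 GPa


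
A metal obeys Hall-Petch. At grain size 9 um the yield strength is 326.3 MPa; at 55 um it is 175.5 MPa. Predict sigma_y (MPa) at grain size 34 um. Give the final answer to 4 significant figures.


sigma_y = sigma0 + k / sqrt(d)
1/sqrt(d1) = 1/sqrt(9e-06) = 333.333;  1/sqrt(d2) = 134.84
k = (sigma1 - sigma2) / (1/sqrt(d1) - 1/sqrt(d2)) = (326.3 - 175.5) / (333.333 - 134.84) = 0.759723 MPa*m^0.5
sigma0 = sigma1 - k/sqrt(d1) = 326.3 - 0.759723*333.333 = 73.059 MPa
sigma_y(d3) = 73.059 + 0.759723 / sqrt(3.4e-05) = 203.4 MPa


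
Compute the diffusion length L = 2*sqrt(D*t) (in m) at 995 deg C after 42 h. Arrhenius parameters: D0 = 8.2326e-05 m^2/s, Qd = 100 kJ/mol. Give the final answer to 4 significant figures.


Step 1: D = D0 * exp(-Qd/(R*T))
T = 1268.15 K
D = 8.2326e-05 * exp(-100e3 / (8.314 * 1268.15)) = 6.25784e-09 m^2/s
Step 2: L = 2*sqrt(D*t)
t = 42 h = 151200 s
L = 2*sqrt(6.25784e-09 * 151200) = 0.06152 m


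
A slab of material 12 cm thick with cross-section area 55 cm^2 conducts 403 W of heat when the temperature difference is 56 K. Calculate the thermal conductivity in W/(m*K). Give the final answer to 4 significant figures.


k = Q*L / (A*dT)
L = 0.12 m, A = 5.5e-03 m^2
k = 403 * 0.12 / (5.5e-03 * 56)
k = 157 W/(m*K)


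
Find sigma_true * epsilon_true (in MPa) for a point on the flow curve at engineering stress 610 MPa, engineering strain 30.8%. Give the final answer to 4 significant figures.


sigma_true = sigma_eng * (1 + epsilon_eng)
sigma_true = 610 * (1 + 0.308) = 797.88 MPa
epsilon_true = ln(1 + epsilon_eng)
epsilon_true = ln(1 + 0.308) = 0.268499
sigma_true * epsilon_true = 797.88 * 0.268499 = 214.2 MPa


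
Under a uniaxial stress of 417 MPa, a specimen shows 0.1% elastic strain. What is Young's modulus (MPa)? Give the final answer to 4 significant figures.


E = sigma / epsilon
epsilon = 0.1% = 1e-03
E = 417 / 1e-03
E = 417000 MPa


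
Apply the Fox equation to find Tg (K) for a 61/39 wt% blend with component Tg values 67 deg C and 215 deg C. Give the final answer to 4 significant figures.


1/Tg = w1/Tg1 + w2/Tg2 (in Kelvin)
Tg1 = 340.15 K, Tg2 = 488.15 K
1/Tg = 0.61/340.15 + 0.39/488.15
Tg = 385.8 K


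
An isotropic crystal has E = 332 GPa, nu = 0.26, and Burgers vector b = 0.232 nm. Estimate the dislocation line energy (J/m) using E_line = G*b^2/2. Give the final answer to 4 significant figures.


Step 1: G = E / (2*(1+nu))
G = 332 / (2*(1+0.26)) = 131.746 GPa = 1.31746e+11 Pa
Step 2: E_line = G*b^2/2
b = 0.232 nm = 2.32e-10 m
E_line = 0.5 * 1.31746e+11 * (2.32e-10)^2 = 3.546e-09 J/m


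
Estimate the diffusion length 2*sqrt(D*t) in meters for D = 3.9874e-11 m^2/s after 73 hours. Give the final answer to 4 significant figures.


t = 73 hr = 262800 s
Diffusion length = 2*sqrt(D*t)
= 2*sqrt(3.9874e-11 * 262800)
= 6.474e-03 m


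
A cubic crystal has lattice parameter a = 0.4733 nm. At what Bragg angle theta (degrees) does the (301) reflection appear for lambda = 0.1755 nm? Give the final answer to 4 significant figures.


d = a / sqrt(h^2+k^2+l^2)
d = 0.4733 / sqrt(10) = 0.149671 nm
lambda = 2*d*sin(theta)  =>  sin(theta) = lambda / (2*d)
sin(theta) = 0.1755 / (2 * 0.149671) = 0.586287
theta = 35.89 deg


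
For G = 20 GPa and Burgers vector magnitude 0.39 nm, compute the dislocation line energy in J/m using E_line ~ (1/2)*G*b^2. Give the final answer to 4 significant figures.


E = G*b^2/2
b = 0.39 nm = 3.9e-10 m
G = 20 GPa = 2e+10 Pa
E = 0.5 * 2e+10 * (3.9e-10)^2
E = 1.521e-09 J/m


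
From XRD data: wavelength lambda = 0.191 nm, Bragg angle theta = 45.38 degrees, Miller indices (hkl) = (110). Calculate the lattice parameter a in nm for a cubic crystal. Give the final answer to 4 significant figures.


d = lambda / (2*sin(theta))
d = 0.191 / (2*sin(45.38 deg))
d = 0.134171 nm
a = d * sqrt(h^2+k^2+l^2) = 0.134171 * sqrt(2)
a = 0.1897 nm


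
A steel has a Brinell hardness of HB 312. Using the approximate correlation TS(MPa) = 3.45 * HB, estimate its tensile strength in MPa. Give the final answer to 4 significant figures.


TS (MPa) = 3.45 * HB
TS = 3.45 * 312
TS = 1076 MPa


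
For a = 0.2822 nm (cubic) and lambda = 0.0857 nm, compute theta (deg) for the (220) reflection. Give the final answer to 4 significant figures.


d = a / sqrt(h^2+k^2+l^2)
d = 0.2822 / sqrt(8) = 0.0997728 nm
lambda = 2*d*sin(theta)  =>  sin(theta) = lambda / (2*d)
sin(theta) = 0.0857 / (2 * 0.0997728) = 0.429476
theta = 25.43 deg


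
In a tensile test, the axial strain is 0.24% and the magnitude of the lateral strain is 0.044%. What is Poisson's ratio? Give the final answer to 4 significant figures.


nu = -epsilon_lat / epsilon_axial
Lateral strain is contraction (negative), so using magnitudes:
nu = 0.044 / 0.24
nu = 0.1833


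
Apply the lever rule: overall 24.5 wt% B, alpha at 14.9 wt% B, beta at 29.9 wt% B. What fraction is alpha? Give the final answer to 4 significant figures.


f_alpha = (C_beta - C0) / (C_beta - C_alpha)
f_alpha = (29.9 - 24.5) / (29.9 - 14.9)
f_alpha = 0.36


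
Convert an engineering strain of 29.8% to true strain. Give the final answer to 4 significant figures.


epsilon_true = ln(1 + epsilon_eng)
epsilon_true = ln(1 + 0.298)
epsilon_true = 0.2608


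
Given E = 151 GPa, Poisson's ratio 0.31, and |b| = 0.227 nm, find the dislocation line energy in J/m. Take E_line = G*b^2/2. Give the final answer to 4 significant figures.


Step 1: G = E / (2*(1+nu))
G = 151 / (2*(1+0.31)) = 57.6336 GPa = 5.76336e+10 Pa
Step 2: E_line = G*b^2/2
b = 0.227 nm = 2.27e-10 m
E_line = 0.5 * 5.76336e+10 * (2.27e-10)^2 = 1.485e-09 J/m


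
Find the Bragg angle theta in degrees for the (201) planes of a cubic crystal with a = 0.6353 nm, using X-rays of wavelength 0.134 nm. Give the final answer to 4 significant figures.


d = a / sqrt(h^2+k^2+l^2)
d = 0.6353 / sqrt(5) = 0.284115 nm
lambda = 2*d*sin(theta)  =>  sin(theta) = lambda / (2*d)
sin(theta) = 0.134 / (2 * 0.284115) = 0.23582
theta = 13.64 deg


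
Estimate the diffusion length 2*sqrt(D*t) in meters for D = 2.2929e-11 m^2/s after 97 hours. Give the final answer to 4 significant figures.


t = 97 hr = 349200 s
Diffusion length = 2*sqrt(D*t)
= 2*sqrt(2.2929e-11 * 349200)
= 5.659e-03 m


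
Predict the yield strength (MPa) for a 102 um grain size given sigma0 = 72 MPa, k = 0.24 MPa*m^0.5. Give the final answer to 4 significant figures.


sigma_y = sigma0 + k / sqrt(d)
d = 102 um = 1.02e-04 m
sigma_y = 72 + 0.24 / sqrt(1.02e-04)
sigma_y = 95.76 MPa


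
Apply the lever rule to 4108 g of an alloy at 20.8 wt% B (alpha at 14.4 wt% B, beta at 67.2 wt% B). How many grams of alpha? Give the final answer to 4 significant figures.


f_alpha = (C_beta - C0) / (C_beta - C_alpha)
f_alpha = (67.2 - 20.8) / (67.2 - 14.4) = 0.878788
m_alpha = f_alpha * m_total = 0.878788 * 4108 = 3610 g


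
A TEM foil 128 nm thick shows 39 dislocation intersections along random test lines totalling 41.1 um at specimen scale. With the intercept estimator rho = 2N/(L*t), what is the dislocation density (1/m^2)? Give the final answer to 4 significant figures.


rho = 2N / (L * t)
L = 41.1 um = 4.11e-05 m, t = 128 nm = 1.28e-07 m
rho = 2 * 39 / (4.11e-05 * 1.28e-07)
rho = 1.483e+13 1/m^2


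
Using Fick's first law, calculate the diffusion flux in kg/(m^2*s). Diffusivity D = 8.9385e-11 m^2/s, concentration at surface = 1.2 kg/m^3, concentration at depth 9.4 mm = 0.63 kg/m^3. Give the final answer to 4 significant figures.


J = -D * (dC/dx) = D * (C1 - C2) / dx
J = 8.9385e-11 * (1.2 - 0.63) / 9.4e-03
J = 5.42e-09 kg/(m^2*s)


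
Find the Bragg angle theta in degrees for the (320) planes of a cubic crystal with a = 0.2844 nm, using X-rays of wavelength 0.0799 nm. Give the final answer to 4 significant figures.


d = a / sqrt(h^2+k^2+l^2)
d = 0.2844 / sqrt(13) = 0.0788784 nm
lambda = 2*d*sin(theta)  =>  sin(theta) = lambda / (2*d)
sin(theta) = 0.0799 / (2 * 0.0788784) = 0.506476
theta = 30.43 deg


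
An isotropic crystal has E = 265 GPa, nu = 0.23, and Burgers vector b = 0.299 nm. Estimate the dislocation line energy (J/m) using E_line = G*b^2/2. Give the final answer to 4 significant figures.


Step 1: G = E / (2*(1+nu))
G = 265 / (2*(1+0.23)) = 107.724 GPa = 1.07724e+11 Pa
Step 2: E_line = G*b^2/2
b = 0.299 nm = 2.99e-10 m
E_line = 0.5 * 1.07724e+11 * (2.99e-10)^2 = 4.815e-09 J/m


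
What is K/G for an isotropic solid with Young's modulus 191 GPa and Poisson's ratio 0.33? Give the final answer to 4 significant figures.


G = E / (2*(1+nu))
G = 191 / (2*(1+0.33)) = 71.8045 GPa
K = E / (3*(1-2*nu))
K = 191 / (3*(1-2*0.33)) = 187.255 GPa
K/G = 187.255 / 71.8045 = 2.608


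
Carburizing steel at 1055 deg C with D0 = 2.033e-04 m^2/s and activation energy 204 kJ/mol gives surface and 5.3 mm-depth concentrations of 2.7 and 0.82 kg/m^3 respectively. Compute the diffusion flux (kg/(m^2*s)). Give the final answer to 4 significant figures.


Step 1: D = D0 * exp(-Qd/(R*T))
T = 1055 + 273.15 = 1328.15 K
D = 2.033e-04 * exp(-204e3 / (8.314 * 1328.15)) = 1.92645e-12 m^2/s
Step 2: J = D * (C1 - C2) / dx
J = 1.92645e-12 * (2.7 - 0.82) / 5.3e-03
J = 6.833e-10 kg/(m^2*s)


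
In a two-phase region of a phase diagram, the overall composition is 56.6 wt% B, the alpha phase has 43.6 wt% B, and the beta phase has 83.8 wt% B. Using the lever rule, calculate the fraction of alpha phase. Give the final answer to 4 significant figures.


f_alpha = (C_beta - C0) / (C_beta - C_alpha)
f_alpha = (83.8 - 56.6) / (83.8 - 43.6)
f_alpha = 0.6766


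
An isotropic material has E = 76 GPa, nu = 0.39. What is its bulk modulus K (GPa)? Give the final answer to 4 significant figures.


K = E / (3*(1-2*nu))
K = 76 / (3*(1-2*0.39))
K = 115.2 GPa


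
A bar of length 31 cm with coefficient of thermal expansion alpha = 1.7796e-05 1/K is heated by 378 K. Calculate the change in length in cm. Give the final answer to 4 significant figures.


dL = L0 * alpha * dT
dL = 31 * 1.7796e-05 * 378
dL = 0.2085 cm


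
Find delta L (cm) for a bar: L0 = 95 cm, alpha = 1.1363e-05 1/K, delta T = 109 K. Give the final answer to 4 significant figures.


dL = L0 * alpha * dT
dL = 95 * 1.1363e-05 * 109
dL = 0.1177 cm


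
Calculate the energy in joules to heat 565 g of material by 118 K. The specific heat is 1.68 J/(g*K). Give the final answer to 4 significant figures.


Q = m * cp * dT
Q = 565 * 1.68 * 118
Q = 112000 J


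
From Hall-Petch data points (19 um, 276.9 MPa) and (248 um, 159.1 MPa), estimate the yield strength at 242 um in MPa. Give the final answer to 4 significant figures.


sigma_y = sigma0 + k / sqrt(d)
1/sqrt(d1) = 1/sqrt(1.9e-05) = 229.416;  1/sqrt(d2) = 63.5001
k = (sigma1 - sigma2) / (1/sqrt(d1) - 1/sqrt(d2)) = (276.9 - 159.1) / (229.416 - 63.5001) = 0.709999 MPa*m^0.5
sigma0 = sigma1 - k/sqrt(d1) = 276.9 - 0.709999*229.416 = 114.015 MPa
sigma_y(d3) = 114.015 + 0.709999 / sqrt(2.42e-04) = 159.7 MPa


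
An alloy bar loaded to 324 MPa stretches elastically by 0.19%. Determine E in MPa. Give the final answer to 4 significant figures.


E = sigma / epsilon
epsilon = 0.19% = 1.9e-03
E = 324 / 1.9e-03
E = 170500 MPa


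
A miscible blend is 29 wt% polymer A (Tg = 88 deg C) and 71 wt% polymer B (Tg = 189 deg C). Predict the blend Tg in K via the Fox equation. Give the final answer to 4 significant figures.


1/Tg = w1/Tg1 + w2/Tg2 (in Kelvin)
Tg1 = 361.15 K, Tg2 = 462.15 K
1/Tg = 0.29/361.15 + 0.71/462.15
Tg = 427.5 K


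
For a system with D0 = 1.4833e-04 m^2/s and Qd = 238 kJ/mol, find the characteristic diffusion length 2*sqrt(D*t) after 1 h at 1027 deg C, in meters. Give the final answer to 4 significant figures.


Step 1: D = D0 * exp(-Qd/(R*T))
T = 1300.15 K
D = 1.4833e-04 * exp(-238e3 / (8.314 * 1300.15)) = 4.06471e-14 m^2/s
Step 2: L = 2*sqrt(D*t)
t = 1 h = 3600 s
L = 2*sqrt(4.06471e-14 * 3600) = 2.419e-05 m


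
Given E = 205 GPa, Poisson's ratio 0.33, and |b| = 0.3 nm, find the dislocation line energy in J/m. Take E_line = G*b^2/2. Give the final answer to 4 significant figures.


Step 1: G = E / (2*(1+nu))
G = 205 / (2*(1+0.33)) = 77.0677 GPa = 7.70677e+10 Pa
Step 2: E_line = G*b^2/2
b = 0.3 nm = 3e-10 m
E_line = 0.5 * 7.70677e+10 * (3e-10)^2 = 3.468e-09 J/m


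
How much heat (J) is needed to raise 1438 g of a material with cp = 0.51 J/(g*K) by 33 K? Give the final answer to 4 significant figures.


Q = m * cp * dT
Q = 1438 * 0.51 * 33
Q = 24200 J


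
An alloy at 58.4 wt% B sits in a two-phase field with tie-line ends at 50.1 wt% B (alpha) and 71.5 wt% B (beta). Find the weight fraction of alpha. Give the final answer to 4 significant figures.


f_alpha = (C_beta - C0) / (C_beta - C_alpha)
f_alpha = (71.5 - 58.4) / (71.5 - 50.1)
f_alpha = 0.6121


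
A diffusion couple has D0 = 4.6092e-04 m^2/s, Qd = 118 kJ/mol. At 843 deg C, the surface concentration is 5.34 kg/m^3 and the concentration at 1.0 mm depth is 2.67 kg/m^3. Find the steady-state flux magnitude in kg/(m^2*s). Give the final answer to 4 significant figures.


Step 1: D = D0 * exp(-Qd/(R*T))
T = 843 + 273.15 = 1116.15 K
D = 4.6092e-04 * exp(-118e3 / (8.314 * 1116.15)) = 1.38405e-09 m^2/s
Step 2: J = D * (C1 - C2) / dx
J = 1.38405e-09 * (5.34 - 2.67) / 1e-03
J = 3.695e-06 kg/(m^2*s)


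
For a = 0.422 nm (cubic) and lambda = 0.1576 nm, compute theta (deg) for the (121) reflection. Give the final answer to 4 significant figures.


d = a / sqrt(h^2+k^2+l^2)
d = 0.422 / sqrt(6) = 0.172281 nm
lambda = 2*d*sin(theta)  =>  sin(theta) = lambda / (2*d)
sin(theta) = 0.1576 / (2 * 0.172281) = 0.457393
theta = 27.22 deg


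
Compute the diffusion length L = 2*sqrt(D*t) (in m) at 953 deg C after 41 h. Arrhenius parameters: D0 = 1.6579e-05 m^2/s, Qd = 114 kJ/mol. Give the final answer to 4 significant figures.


Step 1: D = D0 * exp(-Qd/(R*T))
T = 1226.15 K
D = 1.6579e-05 * exp(-114e3 / (8.314 * 1226.15)) = 2.30634e-10 m^2/s
Step 2: L = 2*sqrt(D*t)
t = 41 h = 147600 s
L = 2*sqrt(2.30634e-10 * 147600) = 0.01167 m


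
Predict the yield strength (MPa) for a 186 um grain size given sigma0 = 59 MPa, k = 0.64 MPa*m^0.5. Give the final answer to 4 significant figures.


sigma_y = sigma0 + k / sqrt(d)
d = 186 um = 1.86e-04 m
sigma_y = 59 + 0.64 / sqrt(1.86e-04)
sigma_y = 105.9 MPa


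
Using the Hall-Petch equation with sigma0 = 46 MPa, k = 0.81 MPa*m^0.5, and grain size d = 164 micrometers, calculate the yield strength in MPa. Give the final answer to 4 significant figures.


sigma_y = sigma0 + k / sqrt(d)
d = 164 um = 1.64e-04 m
sigma_y = 46 + 0.81 / sqrt(1.64e-04)
sigma_y = 109.3 MPa


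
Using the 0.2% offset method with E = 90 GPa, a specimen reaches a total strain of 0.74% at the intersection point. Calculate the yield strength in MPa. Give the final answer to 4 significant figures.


Offset strain = 0.002
Elastic strain at yield = total_strain - offset = 7.4e-03 - 0.002 = 5.4e-03
sigma_y = E * elastic_strain = 90000 * 5.4e-03
sigma_y = 486 MPa


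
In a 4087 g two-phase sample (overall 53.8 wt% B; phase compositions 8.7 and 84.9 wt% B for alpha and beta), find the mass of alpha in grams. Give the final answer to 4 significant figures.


f_alpha = (C_beta - C0) / (C_beta - C_alpha)
f_alpha = (84.9 - 53.8) / (84.9 - 8.7) = 0.408136
m_alpha = f_alpha * m_total = 0.408136 * 4087 = 1668 g


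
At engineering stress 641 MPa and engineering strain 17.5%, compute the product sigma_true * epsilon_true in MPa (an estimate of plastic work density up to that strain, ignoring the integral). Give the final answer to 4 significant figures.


sigma_true = sigma_eng * (1 + epsilon_eng)
sigma_true = 641 * (1 + 0.175) = 753.175 MPa
epsilon_true = ln(1 + epsilon_eng)
epsilon_true = ln(1 + 0.175) = 0.161268
sigma_true * epsilon_true = 753.175 * 0.161268 = 121.5 MPa


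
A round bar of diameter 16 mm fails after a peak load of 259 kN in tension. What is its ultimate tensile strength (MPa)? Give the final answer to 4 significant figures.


A0 = pi*(d/2)^2 = pi*(16/2)^2 = 201.062 mm^2
UTS = F_max / A0 = 259*1000 / 201.062
UTS = 1288 MPa


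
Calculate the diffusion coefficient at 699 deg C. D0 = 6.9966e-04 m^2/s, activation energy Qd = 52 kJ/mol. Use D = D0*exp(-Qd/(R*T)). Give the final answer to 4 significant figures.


D = D0 * exp(-Qd / (R*T))
T = 972.15 K
D = 6.9966e-04 * exp(-52e3 / (8.314 * 972.15))
D = 1.124e-06 m^2/s


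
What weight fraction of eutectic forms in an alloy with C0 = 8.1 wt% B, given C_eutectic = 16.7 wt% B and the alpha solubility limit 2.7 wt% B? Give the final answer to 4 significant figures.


f_primary = (C_e - C0) / (C_e - C_alpha_max)
f_primary = (16.7 - 8.1) / (16.7 - 2.7)
f_primary = 0.614286
f_eutectic = 1 - 0.614286 = 0.3857


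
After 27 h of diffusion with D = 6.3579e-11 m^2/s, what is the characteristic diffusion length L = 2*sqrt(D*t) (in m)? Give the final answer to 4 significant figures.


t = 27 hr = 97200 s
Diffusion length = 2*sqrt(D*t)
= 2*sqrt(6.3579e-11 * 97200)
= 4.972e-03 m


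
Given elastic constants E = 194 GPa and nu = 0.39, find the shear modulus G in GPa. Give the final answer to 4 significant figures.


G = E / (2*(1+nu))
G = 194 / (2*(1+0.39))
G = 69.78 GPa


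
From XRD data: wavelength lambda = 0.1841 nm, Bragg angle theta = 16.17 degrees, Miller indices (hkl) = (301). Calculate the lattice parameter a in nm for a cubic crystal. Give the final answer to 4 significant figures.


d = lambda / (2*sin(theta))
d = 0.1841 / (2*sin(16.17 deg))
d = 0.330535 nm
a = d * sqrt(h^2+k^2+l^2) = 0.330535 * sqrt(10)
a = 1.045 nm


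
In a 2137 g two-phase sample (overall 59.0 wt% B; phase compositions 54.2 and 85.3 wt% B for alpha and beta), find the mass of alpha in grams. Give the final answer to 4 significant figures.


f_alpha = (C_beta - C0) / (C_beta - C_alpha)
f_alpha = (85.3 - 59.0) / (85.3 - 54.2) = 0.845659
m_alpha = f_alpha * m_total = 0.845659 * 2137 = 1807 g


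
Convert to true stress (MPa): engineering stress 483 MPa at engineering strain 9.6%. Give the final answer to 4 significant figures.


sigma_true = sigma_eng * (1 + epsilon_eng)
sigma_true = 483 * (1 + 0.096)
sigma_true = 529.4 MPa


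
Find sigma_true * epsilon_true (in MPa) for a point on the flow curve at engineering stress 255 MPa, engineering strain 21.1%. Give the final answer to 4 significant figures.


sigma_true = sigma_eng * (1 + epsilon_eng)
sigma_true = 255 * (1 + 0.211) = 308.805 MPa
epsilon_true = ln(1 + epsilon_eng)
epsilon_true = ln(1 + 0.211) = 0.191446
sigma_true * epsilon_true = 308.805 * 0.191446 = 59.12 MPa


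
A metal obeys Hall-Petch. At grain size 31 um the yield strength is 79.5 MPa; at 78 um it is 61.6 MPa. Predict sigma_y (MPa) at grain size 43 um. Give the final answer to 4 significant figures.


sigma_y = sigma0 + k / sqrt(d)
1/sqrt(d1) = 1/sqrt(3.1e-05) = 179.605;  1/sqrt(d2) = 113.228
k = (sigma1 - sigma2) / (1/sqrt(d1) - 1/sqrt(d2)) = (79.5 - 61.6) / (179.605 - 113.228) = 0.269669 MPa*m^0.5
sigma0 = sigma1 - k/sqrt(d1) = 79.5 - 0.269669*179.605 = 31.066 MPa
sigma_y(d3) = 31.066 + 0.269669 / sqrt(4.3e-05) = 72.19 MPa


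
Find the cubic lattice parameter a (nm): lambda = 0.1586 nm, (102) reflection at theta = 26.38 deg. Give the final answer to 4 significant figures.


d = lambda / (2*sin(theta))
d = 0.1586 / (2*sin(26.38 deg))
d = 0.178474 nm
a = d * sqrt(h^2+k^2+l^2) = 0.178474 * sqrt(5)
a = 0.3991 nm


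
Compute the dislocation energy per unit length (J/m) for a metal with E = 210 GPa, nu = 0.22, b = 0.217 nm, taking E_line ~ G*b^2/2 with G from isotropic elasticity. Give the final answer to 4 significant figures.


Step 1: G = E / (2*(1+nu))
G = 210 / (2*(1+0.22)) = 86.0656 GPa = 8.60656e+10 Pa
Step 2: E_line = G*b^2/2
b = 0.217 nm = 2.17e-10 m
E_line = 0.5 * 8.60656e+10 * (2.17e-10)^2 = 2.026e-09 J/m


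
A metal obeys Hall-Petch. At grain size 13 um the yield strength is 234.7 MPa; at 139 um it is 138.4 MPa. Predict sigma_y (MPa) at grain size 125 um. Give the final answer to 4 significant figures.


sigma_y = sigma0 + k / sqrt(d)
1/sqrt(d1) = 1/sqrt(1.3e-05) = 277.35;  1/sqrt(d2) = 84.8189
k = (sigma1 - sigma2) / (1/sqrt(d1) - 1/sqrt(d2)) = (234.7 - 138.4) / (277.35 - 84.8189) = 0.500179 MPa*m^0.5
sigma0 = sigma1 - k/sqrt(d1) = 234.7 - 0.500179*277.35 = 95.9754 MPa
sigma_y(d3) = 95.9754 + 0.500179 / sqrt(1.25e-04) = 140.7 MPa


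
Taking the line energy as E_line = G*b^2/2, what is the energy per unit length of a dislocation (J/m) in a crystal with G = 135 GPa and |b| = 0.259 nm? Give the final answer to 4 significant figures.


E = G*b^2/2
b = 0.259 nm = 2.59e-10 m
G = 135 GPa = 1.35e+11 Pa
E = 0.5 * 1.35e+11 * (2.59e-10)^2
E = 4.528e-09 J/m


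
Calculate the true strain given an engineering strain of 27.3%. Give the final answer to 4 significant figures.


epsilon_true = ln(1 + epsilon_eng)
epsilon_true = ln(1 + 0.273)
epsilon_true = 0.2414


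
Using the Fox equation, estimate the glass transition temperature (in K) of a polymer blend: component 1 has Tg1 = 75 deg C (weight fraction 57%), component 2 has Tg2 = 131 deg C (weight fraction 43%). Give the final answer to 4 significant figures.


1/Tg = w1/Tg1 + w2/Tg2 (in Kelvin)
Tg1 = 348.15 K, Tg2 = 404.15 K
1/Tg = 0.57/348.15 + 0.43/404.15
Tg = 370.2 K


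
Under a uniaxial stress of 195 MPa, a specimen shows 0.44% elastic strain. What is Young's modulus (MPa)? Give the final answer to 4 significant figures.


E = sigma / epsilon
epsilon = 0.44% = 4.4e-03
E = 195 / 4.4e-03
E = 44320 MPa


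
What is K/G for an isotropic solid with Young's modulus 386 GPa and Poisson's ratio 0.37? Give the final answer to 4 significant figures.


G = E / (2*(1+nu))
G = 386 / (2*(1+0.37)) = 140.876 GPa
K = E / (3*(1-2*nu))
K = 386 / (3*(1-2*0.37)) = 494.872 GPa
K/G = 494.872 / 140.876 = 3.513


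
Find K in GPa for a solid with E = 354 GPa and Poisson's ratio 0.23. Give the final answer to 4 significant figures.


K = E / (3*(1-2*nu))
K = 354 / (3*(1-2*0.23))
K = 218.5 GPa


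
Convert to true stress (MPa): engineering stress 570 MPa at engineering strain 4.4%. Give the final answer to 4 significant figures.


sigma_true = sigma_eng * (1 + epsilon_eng)
sigma_true = 570 * (1 + 0.044)
sigma_true = 595.1 MPa


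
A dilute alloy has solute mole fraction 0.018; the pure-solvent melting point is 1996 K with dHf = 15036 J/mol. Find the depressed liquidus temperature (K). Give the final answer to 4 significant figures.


dT = R*Tm^2*x / dHf
dT = 8.314 * 1996^2 * 0.018 / 15036
dT = 39.6526 K
T_new = 1996 - 39.6526 = 1956 K


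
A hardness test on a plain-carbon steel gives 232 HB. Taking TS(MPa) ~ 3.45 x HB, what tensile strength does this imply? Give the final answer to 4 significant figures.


TS (MPa) = 3.45 * HB
TS = 3.45 * 232
TS = 800.4 MPa


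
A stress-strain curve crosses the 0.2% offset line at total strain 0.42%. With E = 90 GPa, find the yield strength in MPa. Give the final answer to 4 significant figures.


Offset strain = 0.002
Elastic strain at yield = total_strain - offset = 4.2e-03 - 0.002 = 2.2e-03
sigma_y = E * elastic_strain = 90000 * 2.2e-03
sigma_y = 198 MPa


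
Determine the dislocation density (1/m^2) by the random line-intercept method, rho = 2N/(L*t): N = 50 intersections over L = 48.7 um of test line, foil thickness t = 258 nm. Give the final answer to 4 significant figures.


rho = 2N / (L * t)
L = 48.7 um = 4.87e-05 m, t = 258 nm = 2.58e-07 m
rho = 2 * 50 / (4.87e-05 * 2.58e-07)
rho = 7.959e+12 1/m^2


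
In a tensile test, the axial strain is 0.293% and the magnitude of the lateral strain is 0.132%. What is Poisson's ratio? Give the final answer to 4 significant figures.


nu = -epsilon_lat / epsilon_axial
Lateral strain is contraction (negative), so using magnitudes:
nu = 0.132 / 0.293
nu = 0.4505


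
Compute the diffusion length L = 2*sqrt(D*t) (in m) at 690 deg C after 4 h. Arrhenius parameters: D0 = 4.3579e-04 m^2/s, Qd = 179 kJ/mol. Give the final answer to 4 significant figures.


Step 1: D = D0 * exp(-Qd/(R*T))
T = 963.15 K
D = 4.3579e-04 * exp(-179e3 / (8.314 * 963.15)) = 8.53486e-14 m^2/s
Step 2: L = 2*sqrt(D*t)
t = 4 h = 14400 s
L = 2*sqrt(8.53486e-14 * 14400) = 7.011e-05 m


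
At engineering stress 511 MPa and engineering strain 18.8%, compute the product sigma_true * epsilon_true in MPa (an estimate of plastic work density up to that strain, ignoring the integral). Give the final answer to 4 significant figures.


sigma_true = sigma_eng * (1 + epsilon_eng)
sigma_true = 511 * (1 + 0.188) = 607.068 MPa
epsilon_true = ln(1 + epsilon_eng)
epsilon_true = ln(1 + 0.188) = 0.172271
sigma_true * epsilon_true = 607.068 * 0.172271 = 104.6 MPa


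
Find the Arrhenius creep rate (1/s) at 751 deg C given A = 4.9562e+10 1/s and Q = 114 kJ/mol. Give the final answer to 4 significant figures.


rate = A * exp(-Q / (R*T))
T = 751 + 273.15 = 1024.15 K
rate = 4.9562e+10 * exp(-114e3 / (8.314 * 1024.15))
rate = 75960 1/s


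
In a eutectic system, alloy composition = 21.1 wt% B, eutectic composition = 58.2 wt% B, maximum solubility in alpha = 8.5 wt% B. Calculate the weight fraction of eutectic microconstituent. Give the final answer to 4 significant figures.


f_primary = (C_e - C0) / (C_e - C_alpha_max)
f_primary = (58.2 - 21.1) / (58.2 - 8.5)
f_primary = 0.746479
f_eutectic = 1 - 0.746479 = 0.2535


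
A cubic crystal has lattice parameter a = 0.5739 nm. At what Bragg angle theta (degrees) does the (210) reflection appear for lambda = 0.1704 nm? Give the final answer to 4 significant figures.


d = a / sqrt(h^2+k^2+l^2)
d = 0.5739 / sqrt(5) = 0.256656 nm
lambda = 2*d*sin(theta)  =>  sin(theta) = lambda / (2*d)
sin(theta) = 0.1704 / (2 * 0.256656) = 0.331962
theta = 19.39 deg


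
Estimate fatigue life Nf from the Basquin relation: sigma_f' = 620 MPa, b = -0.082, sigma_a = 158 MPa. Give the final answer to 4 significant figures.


sigma_a = sigma_f' * (2*Nf)^b
2*Nf = (sigma_a / sigma_f')^(1/b)
2*Nf = (158 / 620)^(1/-0.082)
2*Nf = 1.74047e+07
Nf = 8.702e+06 cycles


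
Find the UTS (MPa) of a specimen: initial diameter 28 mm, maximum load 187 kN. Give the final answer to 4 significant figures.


A0 = pi*(d/2)^2 = pi*(28/2)^2 = 615.752 mm^2
UTS = F_max / A0 = 187*1000 / 615.752
UTS = 303.7 MPa


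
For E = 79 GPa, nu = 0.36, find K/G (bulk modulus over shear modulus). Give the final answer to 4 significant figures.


G = E / (2*(1+nu))
G = 79 / (2*(1+0.36)) = 29.0441 GPa
K = E / (3*(1-2*nu))
K = 79 / (3*(1-2*0.36)) = 94.0476 GPa
K/G = 94.0476 / 29.0441 = 3.238


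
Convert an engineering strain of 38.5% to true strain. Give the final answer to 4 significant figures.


epsilon_true = ln(1 + epsilon_eng)
epsilon_true = ln(1 + 0.385)
epsilon_true = 0.3257


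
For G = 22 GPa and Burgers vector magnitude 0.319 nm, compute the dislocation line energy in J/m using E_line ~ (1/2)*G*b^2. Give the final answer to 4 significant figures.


E = G*b^2/2
b = 0.319 nm = 3.19e-10 m
G = 22 GPa = 2.2e+10 Pa
E = 0.5 * 2.2e+10 * (3.19e-10)^2
E = 1.119e-09 J/m


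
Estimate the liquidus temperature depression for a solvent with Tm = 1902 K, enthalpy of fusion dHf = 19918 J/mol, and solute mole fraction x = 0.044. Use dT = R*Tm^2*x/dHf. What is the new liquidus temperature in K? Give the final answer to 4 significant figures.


dT = R*Tm^2*x / dHf
dT = 8.314 * 1902^2 * 0.044 / 19918
dT = 66.4413 K
T_new = 1902 - 66.4413 = 1836 K


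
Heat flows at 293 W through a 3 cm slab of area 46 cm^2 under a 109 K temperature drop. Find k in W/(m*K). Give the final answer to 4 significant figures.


k = Q*L / (A*dT)
L = 0.03 m, A = 4.6e-03 m^2
k = 293 * 0.03 / (4.6e-03 * 109)
k = 17.53 W/(m*K)


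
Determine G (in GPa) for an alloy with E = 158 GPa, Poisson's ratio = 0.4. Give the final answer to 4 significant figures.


G = E / (2*(1+nu))
G = 158 / (2*(1+0.4))
G = 56.43 GPa


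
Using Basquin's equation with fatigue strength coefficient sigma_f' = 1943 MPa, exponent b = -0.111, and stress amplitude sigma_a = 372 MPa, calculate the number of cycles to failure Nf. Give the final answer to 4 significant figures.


sigma_a = sigma_f' * (2*Nf)^b
2*Nf = (sigma_a / sigma_f')^(1/b)
2*Nf = (372 / 1943)^(1/-0.111)
2*Nf = 2.93654e+06
Nf = 1.468e+06 cycles


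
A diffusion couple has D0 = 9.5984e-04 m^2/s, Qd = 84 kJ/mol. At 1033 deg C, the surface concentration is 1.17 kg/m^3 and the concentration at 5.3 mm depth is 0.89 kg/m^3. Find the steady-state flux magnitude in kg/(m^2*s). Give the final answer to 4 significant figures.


Step 1: D = D0 * exp(-Qd/(R*T))
T = 1033 + 273.15 = 1306.15 K
D = 9.5984e-04 * exp(-84e3 / (8.314 * 1306.15)) = 4.19574e-07 m^2/s
Step 2: J = D * (C1 - C2) / dx
J = 4.19574e-07 * (1.17 - 0.89) / 5.3e-03
J = 2.217e-05 kg/(m^2*s)


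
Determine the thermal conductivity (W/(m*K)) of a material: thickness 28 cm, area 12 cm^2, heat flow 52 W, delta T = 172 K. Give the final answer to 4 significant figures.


k = Q*L / (A*dT)
L = 0.28 m, A = 1.2e-03 m^2
k = 52 * 0.28 / (1.2e-03 * 172)
k = 70.54 W/(m*K)


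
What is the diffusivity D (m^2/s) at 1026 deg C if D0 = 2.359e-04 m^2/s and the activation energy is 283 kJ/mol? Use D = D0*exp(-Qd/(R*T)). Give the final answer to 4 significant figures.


D = D0 * exp(-Qd / (R*T))
T = 1299.15 K
D = 2.359e-04 * exp(-283e3 / (8.314 * 1299.15))
D = 9.858e-16 m^2/s


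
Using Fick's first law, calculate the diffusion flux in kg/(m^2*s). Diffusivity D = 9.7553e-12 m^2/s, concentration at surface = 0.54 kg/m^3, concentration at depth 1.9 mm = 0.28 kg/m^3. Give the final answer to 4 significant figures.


J = -D * (dC/dx) = D * (C1 - C2) / dx
J = 9.7553e-12 * (0.54 - 0.28) / 1.9e-03
J = 1.335e-09 kg/(m^2*s)


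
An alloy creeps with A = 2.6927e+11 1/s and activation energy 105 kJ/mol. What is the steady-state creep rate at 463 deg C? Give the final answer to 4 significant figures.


rate = A * exp(-Q / (R*T))
T = 463 + 273.15 = 736.15 K
rate = 2.6927e+11 * exp(-105e3 / (8.314 * 736.15))
rate = 9539 1/s


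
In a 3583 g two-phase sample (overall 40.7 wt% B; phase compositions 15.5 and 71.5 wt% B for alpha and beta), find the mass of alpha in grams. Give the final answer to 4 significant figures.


f_alpha = (C_beta - C0) / (C_beta - C_alpha)
f_alpha = (71.5 - 40.7) / (71.5 - 15.5) = 0.55
m_alpha = f_alpha * m_total = 0.55 * 3583 = 1971 g


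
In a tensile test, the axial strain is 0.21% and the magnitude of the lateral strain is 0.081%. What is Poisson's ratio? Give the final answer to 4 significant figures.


nu = -epsilon_lat / epsilon_axial
Lateral strain is contraction (negative), so using magnitudes:
nu = 0.081 / 0.21
nu = 0.3857


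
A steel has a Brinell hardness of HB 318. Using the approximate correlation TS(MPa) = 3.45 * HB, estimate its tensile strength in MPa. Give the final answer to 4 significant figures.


TS (MPa) = 3.45 * HB
TS = 3.45 * 318
TS = 1097 MPa


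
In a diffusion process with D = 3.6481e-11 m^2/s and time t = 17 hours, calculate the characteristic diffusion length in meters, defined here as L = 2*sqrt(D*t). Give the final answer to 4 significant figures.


t = 17 hr = 61200 s
Diffusion length = 2*sqrt(D*t)
= 2*sqrt(3.6481e-11 * 61200)
= 2.988e-03 m


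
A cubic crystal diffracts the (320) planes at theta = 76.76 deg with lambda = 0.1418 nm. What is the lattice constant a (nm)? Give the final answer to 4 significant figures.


d = lambda / (2*sin(theta))
d = 0.1418 / (2*sin(76.76 deg))
d = 0.072836 nm
a = d * sqrt(h^2+k^2+l^2) = 0.072836 * sqrt(13)
a = 0.2626 nm


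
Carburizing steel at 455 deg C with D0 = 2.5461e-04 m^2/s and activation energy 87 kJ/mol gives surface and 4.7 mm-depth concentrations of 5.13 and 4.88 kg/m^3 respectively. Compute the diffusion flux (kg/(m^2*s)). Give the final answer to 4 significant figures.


Step 1: D = D0 * exp(-Qd/(R*T))
T = 455 + 273.15 = 728.15 K
D = 2.5461e-04 * exp(-87e3 / (8.314 * 728.15)) = 1.46086e-10 m^2/s
Step 2: J = D * (C1 - C2) / dx
J = 1.46086e-10 * (5.13 - 4.88) / 4.7e-03
J = 7.771e-09 kg/(m^2*s)


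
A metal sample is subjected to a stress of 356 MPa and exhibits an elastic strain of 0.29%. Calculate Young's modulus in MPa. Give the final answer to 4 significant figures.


E = sigma / epsilon
epsilon = 0.29% = 2.9e-03
E = 356 / 2.9e-03
E = 122800 MPa


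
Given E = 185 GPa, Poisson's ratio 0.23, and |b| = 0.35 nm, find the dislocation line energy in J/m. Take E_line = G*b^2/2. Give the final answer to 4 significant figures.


Step 1: G = E / (2*(1+nu))
G = 185 / (2*(1+0.23)) = 75.2033 GPa = 7.52033e+10 Pa
Step 2: E_line = G*b^2/2
b = 0.35 nm = 3.5e-10 m
E_line = 0.5 * 7.52033e+10 * (3.5e-10)^2 = 4.606e-09 J/m


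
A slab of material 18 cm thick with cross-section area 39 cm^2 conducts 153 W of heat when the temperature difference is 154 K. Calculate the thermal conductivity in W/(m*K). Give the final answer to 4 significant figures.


k = Q*L / (A*dT)
L = 0.18 m, A = 3.9e-03 m^2
k = 153 * 0.18 / (3.9e-03 * 154)
k = 45.85 W/(m*K)


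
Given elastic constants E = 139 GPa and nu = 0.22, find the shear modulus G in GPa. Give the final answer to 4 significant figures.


G = E / (2*(1+nu))
G = 139 / (2*(1+0.22))
G = 56.97 GPa


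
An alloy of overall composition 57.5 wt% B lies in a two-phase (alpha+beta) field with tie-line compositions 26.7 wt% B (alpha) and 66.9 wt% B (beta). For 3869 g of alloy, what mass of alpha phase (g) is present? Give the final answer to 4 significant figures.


f_alpha = (C_beta - C0) / (C_beta - C_alpha)
f_alpha = (66.9 - 57.5) / (66.9 - 26.7) = 0.233831
m_alpha = f_alpha * m_total = 0.233831 * 3869 = 904.7 g


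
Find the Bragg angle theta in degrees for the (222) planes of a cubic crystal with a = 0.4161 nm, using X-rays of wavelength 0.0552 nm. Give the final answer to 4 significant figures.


d = a / sqrt(h^2+k^2+l^2)
d = 0.4161 / sqrt(12) = 0.120118 nm
lambda = 2*d*sin(theta)  =>  sin(theta) = lambda / (2*d)
sin(theta) = 0.0552 / (2 * 0.120118) = 0.229775
theta = 13.28 deg


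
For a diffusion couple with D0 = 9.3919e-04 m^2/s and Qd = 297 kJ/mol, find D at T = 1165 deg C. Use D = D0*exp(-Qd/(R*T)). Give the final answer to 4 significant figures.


D = D0 * exp(-Qd / (R*T))
T = 1438.15 K
D = 9.3919e-04 * exp(-297e3 / (8.314 * 1438.15))
D = 1.531e-14 m^2/s


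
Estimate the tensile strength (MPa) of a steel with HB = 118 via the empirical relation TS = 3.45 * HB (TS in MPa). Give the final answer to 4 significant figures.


TS (MPa) = 3.45 * HB
TS = 3.45 * 118
TS = 407.1 MPa


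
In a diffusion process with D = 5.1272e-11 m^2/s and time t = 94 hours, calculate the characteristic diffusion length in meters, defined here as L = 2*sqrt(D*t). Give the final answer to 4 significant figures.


t = 94 hr = 338400 s
Diffusion length = 2*sqrt(D*t)
= 2*sqrt(5.1272e-11 * 338400)
= 8.331e-03 m


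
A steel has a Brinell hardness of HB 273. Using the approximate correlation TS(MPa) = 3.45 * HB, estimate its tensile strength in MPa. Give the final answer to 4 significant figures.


TS (MPa) = 3.45 * HB
TS = 3.45 * 273
TS = 941.9 MPa


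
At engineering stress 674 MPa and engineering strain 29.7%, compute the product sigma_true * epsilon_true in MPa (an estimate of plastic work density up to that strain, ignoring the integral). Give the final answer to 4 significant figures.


sigma_true = sigma_eng * (1 + epsilon_eng)
sigma_true = 674 * (1 + 0.297) = 874.178 MPa
epsilon_true = ln(1 + epsilon_eng)
epsilon_true = ln(1 + 0.297) = 0.260054
sigma_true * epsilon_true = 874.178 * 0.260054 = 227.3 MPa


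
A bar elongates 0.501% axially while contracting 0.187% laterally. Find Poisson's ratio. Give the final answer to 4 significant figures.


nu = -epsilon_lat / epsilon_axial
Lateral strain is contraction (negative), so using magnitudes:
nu = 0.187 / 0.501
nu = 0.3733
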